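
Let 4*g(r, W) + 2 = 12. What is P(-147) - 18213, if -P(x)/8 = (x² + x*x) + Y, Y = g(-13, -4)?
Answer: -363977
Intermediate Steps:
g(r, W) = 5/2 (g(r, W) = -½ + (¼)*12 = -½ + 3 = 5/2)
Y = 5/2 ≈ 2.5000
P(x) = -20 - 16*x² (P(x) = -8*((x² + x*x) + 5/2) = -8*((x² + x²) + 5/2) = -8*(2*x² + 5/2) = -8*(5/2 + 2*x²) = -20 - 16*x²)
P(-147) - 18213 = (-20 - 16*(-147)²) - 18213 = (-20 - 16*21609) - 18213 = (-20 - 345744) - 18213 = -345764 - 18213 = -363977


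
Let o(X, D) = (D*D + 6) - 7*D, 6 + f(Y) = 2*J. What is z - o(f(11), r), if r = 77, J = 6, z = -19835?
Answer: -25231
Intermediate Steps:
f(Y) = 6 (f(Y) = -6 + 2*6 = -6 + 12 = 6)
o(X, D) = 6 + D**2 - 7*D (o(X, D) = (D**2 + 6) - 7*D = (6 + D**2) - 7*D = 6 + D**2 - 7*D)
z - o(f(11), r) = -19835 - (6 + 77**2 - 7*77) = -19835 - (6 + 5929 - 539) = -19835 - 1*5396 = -19835 - 5396 = -25231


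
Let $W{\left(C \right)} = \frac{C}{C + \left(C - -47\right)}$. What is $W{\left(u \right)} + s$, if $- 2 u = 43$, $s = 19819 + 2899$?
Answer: $\frac{181701}{8} \approx 22713.0$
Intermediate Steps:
$s = 22718$
$u = - \frac{43}{2}$ ($u = \left(- \frac{1}{2}\right) 43 = - \frac{43}{2} \approx -21.5$)
$W{\left(C \right)} = \frac{C}{47 + 2 C}$ ($W{\left(C \right)} = \frac{C}{C + \left(C + 47\right)} = \frac{C}{C + \left(47 + C\right)} = \frac{C}{47 + 2 C}$)
$W{\left(u \right)} + s = - \frac{43}{2 \left(47 + 2 \left(- \frac{43}{2}\right)\right)} + 22718 = - \frac{43}{2 \left(47 - 43\right)} + 22718 = - \frac{43}{2 \cdot 4} + 22718 = \left(- \frac{43}{2}\right) \frac{1}{4} + 22718 = - \frac{43}{8} + 22718 = \frac{181701}{8}$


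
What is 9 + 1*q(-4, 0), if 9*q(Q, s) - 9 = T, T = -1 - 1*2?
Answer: 29/3 ≈ 9.6667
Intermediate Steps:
T = -3 (T = -1 - 2 = -3)
q(Q, s) = ⅔ (q(Q, s) = 1 + (⅑)*(-3) = 1 - ⅓ = ⅔)
9 + 1*q(-4, 0) = 9 + 1*(⅔) = 9 + ⅔ = 29/3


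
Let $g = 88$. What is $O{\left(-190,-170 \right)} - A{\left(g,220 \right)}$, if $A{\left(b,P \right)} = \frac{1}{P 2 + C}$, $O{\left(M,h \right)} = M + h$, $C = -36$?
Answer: $- \frac{145441}{404} \approx -360.0$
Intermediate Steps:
$A{\left(b,P \right)} = \frac{1}{-36 + 2 P}$ ($A{\left(b,P \right)} = \frac{1}{P 2 - 36} = \frac{1}{2 P - 36} = \frac{1}{-36 + 2 P}$)
$O{\left(-190,-170 \right)} - A{\left(g,220 \right)} = \left(-190 - 170\right) - \frac{1}{2 \left(-18 + 220\right)} = -360 - \frac{1}{2 \cdot 202} = -360 - \frac{1}{2} \cdot \frac{1}{202} = -360 - \frac{1}{404} = - \frac{145441}{404}$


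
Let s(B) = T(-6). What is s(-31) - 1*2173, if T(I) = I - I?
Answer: -2173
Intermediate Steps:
T(I) = 0
s(B) = 0
s(-31) - 1*2173 = 0 - 1*2173 = 0 - 2173 = -2173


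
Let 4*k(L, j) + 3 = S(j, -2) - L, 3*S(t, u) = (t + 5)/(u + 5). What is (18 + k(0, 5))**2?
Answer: 398161/1296 ≈ 307.22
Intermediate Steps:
S(t, u) = (5 + t)/(3*(5 + u)) (S(t, u) = ((t + 5)/(u + 5))/3 = ((5 + t)/(5 + u))/3 = (5 + t)/(3*(5 + u)))
k(L, j) = -11/18 - L/4 + j/36 (k(L, j) = -3/4 + ((5 + j)/(3*(5 - 2)) - L)/4 = -3/4 + ((1/3)*(5 + j)/3 - L)/4 = -3/4 + ((1/3)*(1/3)*(5 + j) - L)/4 = -3/4 + ((5/9 + j/9) - L)/4 = -3/4 + (5/9 - L + j/9)/4 = -3/4 + (5/36 - L/4 + j/36) = -11/18 - L/4 + j/36)
(18 + k(0, 5))**2 = (18 + (-11/18 - 1/4*0 + (1/36)*5))**2 = (18 + (-11/18 + 0 + 5/36))**2 = (18 - 17/36)**2 = (631/36)**2 = 398161/1296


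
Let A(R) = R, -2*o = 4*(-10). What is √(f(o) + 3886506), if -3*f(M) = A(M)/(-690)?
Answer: 2*√4625913778/69 ≈ 1971.4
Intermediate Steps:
o = 20 (o = -2*(-10) = -½*(-40) = 20)
f(M) = M/2070 (f(M) = -M/(3*(-690)) = -M*(-1)/(3*690) = -(-1)*M/2070 = M/2070)
√(f(o) + 3886506) = √((1/2070)*20 + 3886506) = √(2/207 + 3886506) = √(804506744/207) = 2*√4625913778/69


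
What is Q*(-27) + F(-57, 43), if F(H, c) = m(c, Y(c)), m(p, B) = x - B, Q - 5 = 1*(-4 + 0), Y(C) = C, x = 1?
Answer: -69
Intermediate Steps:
Q = 1 (Q = 5 + 1*(-4 + 0) = 5 + 1*(-4) = 5 - 4 = 1)
m(p, B) = 1 - B
F(H, c) = 1 - c
Q*(-27) + F(-57, 43) = 1*(-27) + (1 - 1*43) = -27 + (1 - 43) = -27 - 42 = -69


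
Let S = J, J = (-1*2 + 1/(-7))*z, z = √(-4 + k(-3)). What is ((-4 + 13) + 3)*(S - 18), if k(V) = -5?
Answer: -216 - 540*I/7 ≈ -216.0 - 77.143*I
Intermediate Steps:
z = 3*I (z = √(-4 - 5) = √(-9) = 3*I ≈ 3.0*I)
J = -45*I/7 (J = (-1*2 + 1/(-7))*(3*I) = (-2 - ⅐)*(3*I) = -45*I/7 ≈ -6.4286*I)
S = -45*I/7 ≈ -6.4286*I
((-4 + 13) + 3)*(S - 18) = ((-4 + 13) + 3)*(-45*I/7 - 18) = (9 + 3)*(-18 - 45*I/7) = 12*(-18 - 45*I/7) = -216 - 540*I/7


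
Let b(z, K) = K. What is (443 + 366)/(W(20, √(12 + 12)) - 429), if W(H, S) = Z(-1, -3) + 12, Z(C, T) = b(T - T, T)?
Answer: -809/420 ≈ -1.9262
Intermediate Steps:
Z(C, T) = T
W(H, S) = 9 (W(H, S) = -3 + 12 = 9)
(443 + 366)/(W(20, √(12 + 12)) - 429) = (443 + 366)/(9 - 429) = 809/(-420) = 809*(-1/420) = -809/420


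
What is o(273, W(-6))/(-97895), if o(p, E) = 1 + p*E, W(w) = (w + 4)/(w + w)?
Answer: -93/195790 ≈ -0.00047500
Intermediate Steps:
W(w) = (4 + w)/(2*w) (W(w) = (4 + w)/((2*w)) = (4 + w)*(1/(2*w)) = (4 + w)/(2*w))
o(p, E) = 1 + E*p
o(273, W(-6))/(-97895) = (1 + ((½)*(4 - 6)/(-6))*273)/(-97895) = (1 + ((½)*(-⅙)*(-2))*273)*(-1/97895) = (1 + (⅙)*273)*(-1/97895) = (1 + 91/2)*(-1/97895) = (93/2)*(-1/97895) = -93/195790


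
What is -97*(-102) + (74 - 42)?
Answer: 9926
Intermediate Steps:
-97*(-102) + (74 - 42) = 9894 + 32 = 9926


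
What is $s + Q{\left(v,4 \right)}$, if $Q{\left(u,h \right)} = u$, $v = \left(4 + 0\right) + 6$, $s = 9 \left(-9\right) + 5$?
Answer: $-66$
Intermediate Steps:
$s = -76$ ($s = -81 + 5 = -76$)
$v = 10$ ($v = 4 + 6 = 10$)
$s + Q{\left(v,4 \right)} = -76 + 10 = -66$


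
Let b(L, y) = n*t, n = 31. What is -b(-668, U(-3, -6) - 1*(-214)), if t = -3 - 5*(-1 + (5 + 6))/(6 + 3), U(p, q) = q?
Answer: 2387/9 ≈ 265.22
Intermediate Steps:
t = -77/9 (t = -3 - 5*(-1 + 11)/9 = -3 - 50/9 = -77/9 ≈ -8.5556)
b(L, y) = -2387/9 (b(L, y) = 31*(-77/9) = -2387/9)
-b(-668, U(-3, -6) - 1*(-214)) = -1*(-2387/9) = 2387/9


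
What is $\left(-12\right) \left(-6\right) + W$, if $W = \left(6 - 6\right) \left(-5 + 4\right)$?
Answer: $72$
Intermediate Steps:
$W = 0$ ($W = 0 \left(-1\right) = 0$)
$\left(-12\right) \left(-6\right) + W = \left(-12\right) \left(-6\right) + 0 = 72 + 0 = 72$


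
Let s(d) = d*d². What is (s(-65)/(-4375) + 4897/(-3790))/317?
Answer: 1631047/8410010 ≈ 0.19394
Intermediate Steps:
s(d) = d³
(s(-65)/(-4375) + 4897/(-3790))/317 = ((-65)³/(-4375) + 4897/(-3790))/317 = (-274625*(-1/4375) + 4897*(-1/3790))*(1/317) = (2197/35 - 4897/3790)*(1/317) = (1631047/26530)*(1/317) = 1631047/8410010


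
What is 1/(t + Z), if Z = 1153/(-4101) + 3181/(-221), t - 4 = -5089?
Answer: -906321/4621942379 ≈ -0.00019609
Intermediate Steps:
t = -5085 (t = 4 - 5089 = -5085)
Z = -13300094/906321 (Z = 1153*(-1/4101) + 3181*(-1/221) = -1153/4101 - 3181/221 = -13300094/906321 ≈ -14.675)
1/(t + Z) = 1/(-5085 - 13300094/906321) = 1/(-4621942379/906321) = -906321/4621942379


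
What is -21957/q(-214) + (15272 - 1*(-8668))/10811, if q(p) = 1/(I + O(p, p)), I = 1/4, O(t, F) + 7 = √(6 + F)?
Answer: 337330431/2276 - 87828*I*√13 ≈ 1.4821e+5 - 3.1667e+5*I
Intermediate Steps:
O(t, F) = -7 + √(6 + F)
I = ¼ ≈ 0.25000
q(p) = 1/(-27/4 + √(6 + p)) (q(p) = 1/(¼ + (-7 + √(6 + p))) = 1/(-27/4 + √(6 + p)))
-21957/q(-214) + (15272 - 1*(-8668))/10811 = -(-592839/4 + 21957*√(6 - 214)) + (15272 - 1*(-8668))/10811 = -(-592839/4 + 87828*I*√13) + (15272 + 8668)*(1/10811) = -(-592839/4 + 87828*I*√13) + 23940*(1/10811) = -(-592839/4 + 87828*I*√13) + 1260/569 = -21957*(-27/4 + 4*I*√13) + 1260/569 = (592839/4 - 87828*I*√13) + 1260/569 = 337330431/2276 - 87828*I*√13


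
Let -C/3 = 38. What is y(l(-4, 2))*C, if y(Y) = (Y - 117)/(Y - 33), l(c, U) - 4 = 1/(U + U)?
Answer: -51414/115 ≈ -447.08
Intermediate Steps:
C = -114 (C = -3*38 = -114)
l(c, U) = 4 + 1/(2*U) (l(c, U) = 4 + 1/(U + U) = 4 + 1/(2*U))
y(Y) = (-117 + Y)/(-33 + Y)
y(l(-4, 2))*C = ((-117 + (4 + (½)/2))/(-33 + (4 + (½)/2)))*(-114) = ((-117 + (4 + (½)*(½)))/(-33 + (4 + (½)*(½))))*(-114) = ((-117 + (4 + ¼))/(-33 + (4 + ¼)))*(-114) = ((-117 + 17/4)/(-33 + 17/4))*(-114) = (-451/4/(-115/4))*(-114) = -4/115*(-451/4)*(-114) = (451/115)*(-114) = -51414/115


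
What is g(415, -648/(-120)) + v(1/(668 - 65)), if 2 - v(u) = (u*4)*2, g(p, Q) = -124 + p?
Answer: 176671/603 ≈ 292.99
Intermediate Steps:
v(u) = 2 - 8*u (v(u) = 2 - u*4*2 = 2 - 4*u*2 = 2 - 8*u)
g(415, -648/(-120)) + v(1/(668 - 65)) = (-124 + 415) + (2 - 8/(668 - 65)) = 291 + (2 - 8/603) = 291 + 1198/603 = 176671/603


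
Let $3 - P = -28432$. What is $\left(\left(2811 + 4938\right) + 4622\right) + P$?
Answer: $40806$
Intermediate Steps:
$P = 28435$ ($P = 3 - -28432 = 3 + 28432 = 28435$)
$\left(\left(2811 + 4938\right) + 4622\right) + P = \left(\left(2811 + 4938\right) + 4622\right) + 28435 = \left(7749 + 4622\right) + 28435 = 12371 + 28435 = 40806$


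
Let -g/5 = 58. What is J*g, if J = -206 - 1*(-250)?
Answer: -12760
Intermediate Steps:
g = -290 (g = -5*58 = -290)
J = 44 (J = -206 + 250 = 44)
J*g = 44*(-290) = -12760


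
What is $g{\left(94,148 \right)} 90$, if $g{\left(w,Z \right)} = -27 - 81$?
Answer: $-9720$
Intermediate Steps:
$g{\left(w,Z \right)} = -108$ ($g{\left(w,Z \right)} = -27 - 81 = -108$)
$g{\left(94,148 \right)} 90 = \left(-108\right) 90 = -9720$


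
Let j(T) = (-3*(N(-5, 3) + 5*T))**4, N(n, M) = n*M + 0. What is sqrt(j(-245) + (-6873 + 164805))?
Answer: 6*sqrt(5319480964387) ≈ 1.3838e+7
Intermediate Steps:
N(n, M) = M*n (N(n, M) = M*n + 0 = M*n)
j(T) = (45 - 15*T)**4 (j(T) = (-3*(3*(-5) + 5*T))**4 = (-3*(-15 + 5*T))**4 = (45 - 15*T)**4)
sqrt(j(-245) + (-6873 + 164805)) = sqrt(50625*(-3 - 245)**4 + (-6873 + 164805)) = sqrt(50625*(-248)**4 + 157932) = sqrt(50625*3782742016 + 157932) = sqrt(191501314560000 + 157932) = sqrt(191501314717932) = 6*sqrt(5319480964387)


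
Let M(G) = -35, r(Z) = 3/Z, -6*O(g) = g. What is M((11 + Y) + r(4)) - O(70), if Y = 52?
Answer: -70/3 ≈ -23.333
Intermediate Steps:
O(g) = -g/6
M((11 + Y) + r(4)) - O(70) = -35 - (-1)*70/6 = -35 - 1*(-35/3) = -35 + 35/3 = -70/3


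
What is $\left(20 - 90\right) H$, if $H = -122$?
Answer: $8540$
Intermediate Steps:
$\left(20 - 90\right) H = \left(20 - 90\right) \left(-122\right) = \left(-70\right) \left(-122\right) = 8540$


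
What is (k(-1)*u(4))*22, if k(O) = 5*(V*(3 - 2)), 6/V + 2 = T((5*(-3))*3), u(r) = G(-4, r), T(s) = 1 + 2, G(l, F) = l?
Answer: -2640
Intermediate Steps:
T(s) = 3
u(r) = -4
V = 6 (V = 6/(-2 + 3) = 6/1 = 6*1 = 6)
k(O) = 30 (k(O) = 5*(6*(3 - 2)) = 5*(6*1) = 5*6 = 30)
(k(-1)*u(4))*22 = (30*(-4))*22 = -120*22 = -2640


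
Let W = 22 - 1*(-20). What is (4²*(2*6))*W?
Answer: 8064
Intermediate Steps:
W = 42 (W = 22 + 20 = 42)
(4²*(2*6))*W = (4²*(2*6))*42 = (16*12)*42 = 192*42 = 8064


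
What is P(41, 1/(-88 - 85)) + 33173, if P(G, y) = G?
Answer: 33214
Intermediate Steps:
P(41, 1/(-88 - 85)) + 33173 = 41 + 33173 = 33214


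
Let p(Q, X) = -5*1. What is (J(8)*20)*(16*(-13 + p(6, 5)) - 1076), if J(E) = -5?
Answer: 136400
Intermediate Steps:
p(Q, X) = -5
(J(8)*20)*(16*(-13 + p(6, 5)) - 1076) = (-5*20)*(16*(-13 - 5) - 1076) = -100*(16*(-18) - 1076) = -100*(-288 - 1076) = -100*(-1364) = 136400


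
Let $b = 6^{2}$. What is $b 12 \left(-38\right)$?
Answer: $-16416$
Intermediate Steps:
$b = 36$
$b 12 \left(-38\right) = 36 \cdot 12 \left(-38\right) = 432 \left(-38\right) = -16416$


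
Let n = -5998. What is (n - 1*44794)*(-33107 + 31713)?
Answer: 70804048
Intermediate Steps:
(n - 1*44794)*(-33107 + 31713) = (-5998 - 1*44794)*(-33107 + 31713) = (-5998 - 44794)*(-1394) = -50792*(-1394) = 70804048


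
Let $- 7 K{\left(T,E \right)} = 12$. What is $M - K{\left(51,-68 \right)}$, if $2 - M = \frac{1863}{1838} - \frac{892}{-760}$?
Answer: $\frac{933203}{611135} \approx 1.527$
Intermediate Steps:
$K{\left(T,E \right)} = - \frac{12}{7}$ ($K{\left(T,E \right)} = \left(- \frac{1}{7}\right) 12 = - \frac{12}{7}$)
$M = - \frac{16351}{87305}$ ($M = 2 - \left(\frac{1863}{1838} - \frac{892}{-760}\right) = 2 - \left(1863 \cdot \frac{1}{1838} - - \frac{223}{190}\right) = 2 - \left(\frac{1863}{1838} + \frac{223}{190}\right) = 2 - \frac{190961}{87305} = - \frac{16351}{87305} \approx -0.18729$)
$M - K{\left(51,-68 \right)} = - \frac{16351}{87305} - - \frac{12}{7} = - \frac{16351}{87305} + \frac{12}{7} = \frac{933203}{611135}$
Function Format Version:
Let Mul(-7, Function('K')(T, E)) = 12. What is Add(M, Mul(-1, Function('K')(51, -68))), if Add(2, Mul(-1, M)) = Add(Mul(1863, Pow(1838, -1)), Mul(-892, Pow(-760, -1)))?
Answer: Rational(933203, 611135) ≈ 1.5270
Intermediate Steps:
Function('K')(T, E) = Rational(-12, 7) (Function('K')(T, E) = Mul(Rational(-1, 7), 12) = Rational(-12, 7))
M = Rational(-16351, 87305) (M = Add(2, Mul(-1, Add(Mul(1863, Pow(1838, -1)), Mul(-892, Pow(-760, -1))))) = Add(2, Mul(-1, Add(Mul(1863, Rational(1, 1838)), Mul(-892, Rational(-1, 760))))) = Add(2, Mul(-1, Add(Rational(1863, 1838), Rational(223, 190)))) = Add(2, Mul(-1, Rational(190961, 87305))) = Add(2, Rational(-190961, 87305)) = Rational(-16351, 87305) ≈ -0.18729)
Add(M, Mul(-1, Function('K')(51, -68))) = Add(Rational(-16351, 87305), Mul(-1, Rational(-12, 7))) = Add(Rational(-16351, 87305), Rational(12, 7)) = Rational(933203, 611135)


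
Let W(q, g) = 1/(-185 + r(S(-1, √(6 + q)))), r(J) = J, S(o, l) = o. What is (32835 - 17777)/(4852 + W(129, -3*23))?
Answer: 2800788/902471 ≈ 3.1035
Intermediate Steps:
W(q, g) = -1/186 (W(q, g) = 1/(-185 - 1) = 1/(-186) = -1/186)
(32835 - 17777)/(4852 + W(129, -3*23)) = (32835 - 17777)/(4852 - 1/186) = 15058/(902471/186) = 15058*(186/902471) = 2800788/902471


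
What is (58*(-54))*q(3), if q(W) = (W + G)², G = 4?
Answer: -153468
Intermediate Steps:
q(W) = (4 + W)² (q(W) = (W + 4)² = (4 + W)²)
(58*(-54))*q(3) = (58*(-54))*(4 + 3)² = -3132*7² = -3132*49 = -153468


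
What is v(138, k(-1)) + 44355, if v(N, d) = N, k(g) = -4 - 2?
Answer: 44493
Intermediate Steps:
k(g) = -6
v(138, k(-1)) + 44355 = 138 + 44355 = 44493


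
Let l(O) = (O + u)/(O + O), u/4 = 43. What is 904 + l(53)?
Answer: 96049/106 ≈ 906.12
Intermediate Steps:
u = 172 (u = 4*43 = 172)
l(O) = (172 + O)/(2*O) (l(O) = (O + 172)/(O + O) = (172 + O)/((2*O)) = (172 + O)*(1/(2*O)) = (172 + O)/(2*O))
904 + l(53) = 904 + (½)*(172 + 53)/53 = 904 + (½)*(1/53)*225 = 904 + 225/106 = 96049/106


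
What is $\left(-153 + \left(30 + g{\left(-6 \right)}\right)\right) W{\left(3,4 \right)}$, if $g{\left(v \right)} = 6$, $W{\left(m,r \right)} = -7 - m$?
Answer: $1170$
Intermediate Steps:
$\left(-153 + \left(30 + g{\left(-6 \right)}\right)\right) W{\left(3,4 \right)} = \left(-153 + \left(30 + 6\right)\right) \left(-7 - 3\right) = \left(-153 + 36\right) \left(-7 - 3\right) = \left(-117\right) \left(-10\right) = 1170$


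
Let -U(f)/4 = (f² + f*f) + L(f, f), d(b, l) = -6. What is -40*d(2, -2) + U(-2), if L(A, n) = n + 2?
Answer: 208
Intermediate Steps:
L(A, n) = 2 + n
U(f) = -8 - 8*f² - 4*f (U(f) = -4*((f² + f*f) + (2 + f)) = -4*((f² + f²) + (2 + f)) = -4*(2*f² + (2 + f)) = -4*(2 + f + 2*f²) = -8 - 8*f² - 4*f)
-40*d(2, -2) + U(-2) = -40*(-6) + (-8 - 8*(-2)² - 4*(-2)) = 240 + (-8 - 8*4 + 8) = 240 + (-8 - 32 + 8) = 240 - 32 = 208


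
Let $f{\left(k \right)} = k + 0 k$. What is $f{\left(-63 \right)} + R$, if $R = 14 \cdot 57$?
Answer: $735$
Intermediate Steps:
$f{\left(k \right)} = k$ ($f{\left(k \right)} = k + 0 = k$)
$R = 798$
$f{\left(-63 \right)} + R = -63 + 798 = 735$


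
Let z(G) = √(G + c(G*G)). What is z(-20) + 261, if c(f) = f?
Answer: 261 + 2*√95 ≈ 280.49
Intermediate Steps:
z(G) = √(G + G²) (z(G) = √(G + G*G) = √(G + G²))
z(-20) + 261 = √(-20*(1 - 20)) + 261 = √(-20*(-19)) + 261 = √380 + 261 = 2*√95 + 261 = 261 + 2*√95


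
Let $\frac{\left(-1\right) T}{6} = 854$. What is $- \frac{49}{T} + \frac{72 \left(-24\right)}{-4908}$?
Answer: $\frac{108271}{299388} \approx 0.36164$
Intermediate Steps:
$T = -5124$ ($T = \left(-6\right) 854 = -5124$)
$- \frac{49}{T} + \frac{72 \left(-24\right)}{-4908} = - \frac{49}{-5124} + \frac{72 \left(-24\right)}{-4908} = \left(-49\right) \left(- \frac{1}{5124}\right) - - \frac{144}{409} = \frac{7}{732} + \frac{144}{409} = \frac{108271}{299388}$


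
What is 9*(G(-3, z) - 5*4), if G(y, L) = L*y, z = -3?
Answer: -99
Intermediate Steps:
9*(G(-3, z) - 5*4) = 9*(-3*(-3) - 5*4) = 9*(9 - 20) = 9*(-11) = -99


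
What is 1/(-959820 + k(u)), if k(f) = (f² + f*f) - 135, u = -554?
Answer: -1/346123 ≈ -2.8891e-6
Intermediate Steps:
k(f) = -135 + 2*f² (k(f) = (f² + f²) - 135 = 2*f² - 135 = -135 + 2*f²)
1/(-959820 + k(u)) = 1/(-959820 + (-135 + 2*(-554)²)) = 1/(-959820 + (-135 + 2*306916)) = 1/(-959820 + (-135 + 613832)) = 1/(-959820 + 613697) = 1/(-346123) = -1/346123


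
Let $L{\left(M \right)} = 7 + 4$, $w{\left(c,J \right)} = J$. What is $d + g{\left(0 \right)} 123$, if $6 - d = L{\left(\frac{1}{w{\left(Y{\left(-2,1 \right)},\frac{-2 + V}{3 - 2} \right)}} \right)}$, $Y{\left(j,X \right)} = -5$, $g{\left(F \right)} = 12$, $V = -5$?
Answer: $1471$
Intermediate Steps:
$L{\left(M \right)} = 11$
$d = -5$ ($d = 6 - 11 = -5$)
$d + g{\left(0 \right)} 123 = -5 + 12 \cdot 123 = -5 + 1476 = 1471$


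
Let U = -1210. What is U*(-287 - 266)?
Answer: 669130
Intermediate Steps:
U*(-287 - 266) = -1210*(-287 - 266) = -1210*(-553) = 669130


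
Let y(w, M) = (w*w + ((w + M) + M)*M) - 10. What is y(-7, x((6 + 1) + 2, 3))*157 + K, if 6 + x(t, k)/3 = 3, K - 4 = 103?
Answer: 41555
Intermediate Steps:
K = 107 (K = 4 + 103 = 107)
x(t, k) = -9 (x(t, k) = -18 + 3*3 = -18 + 9 = -9)
y(w, M) = -10 + w**2 + M*(w + 2*M) (y(w, M) = (w**2 + ((M + w) + M)*M) - 10 = (w**2 + (w + 2*M)*M) - 10 = (w**2 + M*(w + 2*M)) - 10 = -10 + w**2 + M*(w + 2*M))
y(-7, x((6 + 1) + 2, 3))*157 + K = (-10 + (-7)**2 + 2*(-9)**2 - 9*(-7))*157 + 107 = (-10 + 49 + 2*81 + 63)*157 + 107 = (-10 + 49 + 162 + 63)*157 + 107 = 264*157 + 107 = 41448 + 107 = 41555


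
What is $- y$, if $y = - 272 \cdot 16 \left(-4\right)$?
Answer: $-17408$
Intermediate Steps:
$y = 17408$ ($y = \left(-272\right) \left(-64\right) = 17408$)
$- y = \left(-1\right) 17408 = -17408$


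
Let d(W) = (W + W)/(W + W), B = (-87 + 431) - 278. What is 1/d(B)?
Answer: 1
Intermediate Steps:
B = 66 (B = 344 - 278 = 66)
d(W) = 1 (d(W) = (2*W)/((2*W)) = (2*W)*(1/(2*W)) = 1)
1/d(B) = 1/1 = 1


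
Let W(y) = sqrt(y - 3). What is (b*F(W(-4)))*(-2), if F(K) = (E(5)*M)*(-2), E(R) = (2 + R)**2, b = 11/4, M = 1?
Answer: 539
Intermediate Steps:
b = 11/4 (b = 11*(1/4) = 11/4 ≈ 2.7500)
W(y) = sqrt(-3 + y)
F(K) = -98 (F(K) = ((2 + 5)**2*1)*(-2) = (7**2*1)*(-2) = (49*1)*(-2) = 49*(-2) = -98)
(b*F(W(-4)))*(-2) = ((11/4)*(-98))*(-2) = -539/2*(-2) = 539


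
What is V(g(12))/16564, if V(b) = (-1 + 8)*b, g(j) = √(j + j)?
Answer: 7*√6/8282 ≈ 0.0020703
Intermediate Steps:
g(j) = √2*√j (g(j) = √(2*j) = √2*√j)
V(b) = 7*b
V(g(12))/16564 = (7*(√2*√12))/16564 = (7*(√2*(2*√3)))*(1/16564) = (7*(2*√6))*(1/16564) = (14*√6)*(1/16564) = 7*√6/8282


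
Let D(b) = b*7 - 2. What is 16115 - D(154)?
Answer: 15039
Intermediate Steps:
D(b) = -2 + 7*b (D(b) = 7*b - 2 = -2 + 7*b)
16115 - D(154) = 16115 - (-2 + 7*154) = 16115 - (-2 + 1078) = 16115 - 1*1076 = 16115 - 1076 = 15039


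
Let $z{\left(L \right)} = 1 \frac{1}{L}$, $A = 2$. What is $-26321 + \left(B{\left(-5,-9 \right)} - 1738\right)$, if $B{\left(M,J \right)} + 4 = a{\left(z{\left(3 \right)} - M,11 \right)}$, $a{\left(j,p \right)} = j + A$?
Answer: $- \frac{84167}{3} \approx -28056.0$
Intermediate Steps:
$z{\left(L \right)} = \frac{1}{L}$
$a{\left(j,p \right)} = 2 + j$ ($a{\left(j,p \right)} = j + 2 = 2 + j$)
$B{\left(M,J \right)} = - \frac{5}{3} - M$ ($B{\left(M,J \right)} = -4 + \left(2 - \left(- \frac{1}{3} + M\right)\right) = -4 - \left(- \frac{7}{3} + M\right) = - \frac{5}{3} - M$)
$-26321 + \left(B{\left(-5,-9 \right)} - 1738\right) = -26321 - \frac{5204}{3} = - \frac{84167}{3}$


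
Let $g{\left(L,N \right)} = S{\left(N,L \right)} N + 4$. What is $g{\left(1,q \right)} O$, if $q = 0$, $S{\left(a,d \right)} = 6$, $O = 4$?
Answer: $16$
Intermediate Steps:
$g{\left(L,N \right)} = 4 + 6 N$ ($g{\left(L,N \right)} = 6 N + 4 = 4 + 6 N$)
$g{\left(1,q \right)} O = \left(4 + 6 \cdot 0\right) 4 = \left(4 + 0\right) 4 = 4 \cdot 4 = 16$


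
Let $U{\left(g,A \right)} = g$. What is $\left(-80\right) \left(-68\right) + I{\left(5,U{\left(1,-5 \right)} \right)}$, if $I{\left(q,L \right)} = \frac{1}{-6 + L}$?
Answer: $\frac{27199}{5} \approx 5439.8$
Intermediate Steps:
$\left(-80\right) \left(-68\right) + I{\left(5,U{\left(1,-5 \right)} \right)} = \left(-80\right) \left(-68\right) + \frac{1}{-6 + 1} = 5440 + \frac{1}{-5} = 5440 - \frac{1}{5} = \frac{27199}{5}$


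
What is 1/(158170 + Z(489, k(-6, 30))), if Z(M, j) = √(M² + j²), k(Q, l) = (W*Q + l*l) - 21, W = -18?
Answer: 15817/2501653561 - 3*√134810/25016535610 ≈ 6.2786e-6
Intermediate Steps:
k(Q, l) = -21 + l² - 18*Q (k(Q, l) = (-18*Q + l*l) - 21 = (-18*Q + l²) - 21 = (l² - 18*Q) - 21 = -21 + l² - 18*Q)
1/(158170 + Z(489, k(-6, 30))) = 1/(158170 + √(489² + (-21 + 30² - 18*(-6))²)) = 1/(158170 + √(239121 + (-21 + 900 + 108)²)) = 1/(158170 + √(239121 + 987²)) = 1/(158170 + √(239121 + 974169)) = 1/(158170 + √1213290) = 1/(158170 + 3*√134810)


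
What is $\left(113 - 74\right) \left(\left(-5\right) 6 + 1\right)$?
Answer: $-1131$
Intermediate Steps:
$\left(113 - 74\right) \left(\left(-5\right) 6 + 1\right) = 39 \left(-30 + 1\right) = 39 \left(-29\right) = -1131$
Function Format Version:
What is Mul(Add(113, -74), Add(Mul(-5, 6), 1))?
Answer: -1131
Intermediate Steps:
Mul(Add(113, -74), Add(Mul(-5, 6), 1)) = Mul(39, Add(-30, 1)) = Mul(39, -29) = -1131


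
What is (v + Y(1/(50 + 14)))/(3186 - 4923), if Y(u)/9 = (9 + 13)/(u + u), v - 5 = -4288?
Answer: -2053/1737 ≈ -1.1819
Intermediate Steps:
v = -4283 (v = 5 - 4288 = -4283)
Y(u) = 99/u (Y(u) = 9*((9 + 13)/(u + u)) = 9*(22/((2*u))) = 9*(22*(1/(2*u))) = 9*(11/u) = 99/u)
(v + Y(1/(50 + 14)))/(3186 - 4923) = (-4283 + 99/(1/(50 + 14)))/(3186 - 4923) = (-4283 + 99/(1/64))/(-1737) = (-4283 + 99/(1/64))*(-1/1737) = (-4283 + 99*64)*(-1/1737) = (-4283 + 6336)*(-1/1737) = 2053*(-1/1737) = -2053/1737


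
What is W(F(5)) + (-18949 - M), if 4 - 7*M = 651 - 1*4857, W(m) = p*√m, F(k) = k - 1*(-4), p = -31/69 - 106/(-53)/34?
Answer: -53512729/2737 ≈ -19552.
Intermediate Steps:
p = -458/1173 (p = -31*1/69 - 106*(-1/53)*(1/34) = -31/69 + 2*(1/34) = -31/69 + 1/17 = -458/1173 ≈ -0.39045)
F(k) = 4 + k (F(k) = k + 4 = 4 + k)
W(m) = -458*√m/1173
M = 4210/7 (M = 4/7 - (651 - 1*4857)/7 = 4/7 - (651 - 4857)/7 = 4/7 - ⅐*(-4206) = 4/7 + 4206/7 = 4210/7 ≈ 601.43)
W(F(5)) + (-18949 - M) = -458*√(4 + 5)/1173 + (-18949 - 1*4210/7) = -458*√9/1173 + (-18949 - 4210/7) = -458/1173*3 - 136853/7 = -458/391 - 136853/7 = -53512729/2737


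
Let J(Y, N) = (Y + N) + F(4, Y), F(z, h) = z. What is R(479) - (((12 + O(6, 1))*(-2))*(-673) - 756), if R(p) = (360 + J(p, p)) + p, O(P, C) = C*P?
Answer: -21671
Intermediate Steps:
J(Y, N) = 4 + N + Y (J(Y, N) = (Y + N) + 4 = (N + Y) + 4 = 4 + N + Y)
R(p) = 364 + 3*p (R(p) = (360 + (4 + p + p)) + p = (360 + (4 + 2*p)) + p = (364 + 2*p) + p = 364 + 3*p)
R(479) - (((12 + O(6, 1))*(-2))*(-673) - 756) = (364 + 3*479) - (((12 + 1*6)*(-2))*(-673) - 756) = (364 + 1437) - (((12 + 6)*(-2))*(-673) - 756) = 1801 - ((18*(-2))*(-673) - 756) = 1801 - (-36*(-673) - 756) = 1801 - (24228 - 756) = 1801 - 1*23472 = 1801 - 23472 = -21671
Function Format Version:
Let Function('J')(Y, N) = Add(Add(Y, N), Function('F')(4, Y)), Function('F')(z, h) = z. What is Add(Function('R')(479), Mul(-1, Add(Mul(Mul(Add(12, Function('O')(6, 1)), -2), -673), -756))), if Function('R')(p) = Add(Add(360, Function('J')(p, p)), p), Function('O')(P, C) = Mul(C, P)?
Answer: -21671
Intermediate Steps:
Function('J')(Y, N) = Add(4, N, Y) (Function('J')(Y, N) = Add(Add(Y, N), 4) = Add(Add(N, Y), 4) = Add(4, N, Y))
Function('R')(p) = Add(364, Mul(3, p)) (Function('R')(p) = Add(Add(360, Add(4, p, p)), p) = Add(Add(360, Add(4, Mul(2, p))), p) = Add(Add(364, Mul(2, p)), p) = Add(364, Mul(3, p)))
Add(Function('R')(479), Mul(-1, Add(Mul(Mul(Add(12, Function('O')(6, 1)), -2), -673), -756))) = Add(Add(364, Mul(3, 479)), Mul(-1, Add(Mul(Mul(Add(12, Mul(1, 6)), -2), -673), -756))) = Add(Add(364, 1437), Mul(-1, Add(Mul(Mul(Add(12, 6), -2), -673), -756))) = Add(1801, Mul(-1, Add(Mul(Mul(18, -2), -673), -756))) = Add(1801, Mul(-1, Add(Mul(-36, -673), -756))) = Add(1801, Mul(-1, Add(24228, -756))) = Add(1801, Mul(-1, 23472)) = Add(1801, -23472) = -21671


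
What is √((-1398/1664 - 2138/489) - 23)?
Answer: I*√72966478767/50856 ≈ 5.3115*I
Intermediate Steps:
√((-1398/1664 - 2138/489) - 23) = √((-1398*1/1664 - 2138*1/489) - 23) = √((-699/832 - 2138/489) - 23) = √(-2120627/406848 - 23) = √(-11478131/406848) = I*√72966478767/50856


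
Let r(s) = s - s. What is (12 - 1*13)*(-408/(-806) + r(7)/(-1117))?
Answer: -204/403 ≈ -0.50620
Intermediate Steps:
r(s) = 0
(12 - 1*13)*(-408/(-806) + r(7)/(-1117)) = (12 - 1*13)*(-408/(-806) + 0/(-1117)) = (12 - 13)*(-408*(-1/806) + 0*(-1/1117)) = -(204/403 + 0) = -1*204/403 = -204/403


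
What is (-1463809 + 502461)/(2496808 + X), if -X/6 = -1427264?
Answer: -240337/2765098 ≈ -0.086918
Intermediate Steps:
X = 8563584 (X = -6*(-1427264) = 8563584)
(-1463809 + 502461)/(2496808 + X) = (-1463809 + 502461)/(2496808 + 8563584) = -961348/11060392 = -961348*1/11060392 = -240337/2765098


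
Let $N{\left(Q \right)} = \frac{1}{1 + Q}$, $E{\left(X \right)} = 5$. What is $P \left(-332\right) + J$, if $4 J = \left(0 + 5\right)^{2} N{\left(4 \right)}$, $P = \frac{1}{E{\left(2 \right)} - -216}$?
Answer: $- \frac{223}{884} \approx -0.25226$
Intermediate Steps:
$P = \frac{1}{221}$ ($P = \frac{1}{5 - -216} = \frac{1}{5 + 216} = \frac{1}{221} \approx 0.0045249$)
$J = \frac{5}{4}$ ($J = \frac{\left(0 + 5\right)^{2} \frac{1}{1 + 4}}{4} = \frac{5^{2} \cdot \frac{1}{5}}{4} = \frac{25 \cdot \frac{1}{5}}{4} = \frac{1}{4} \cdot 5 = \frac{5}{4} \approx 1.25$)
$P \left(-332\right) + J = \frac{1}{221} \left(-332\right) + \frac{5}{4} = - \frac{332}{221} + \frac{5}{4} = - \frac{223}{884}$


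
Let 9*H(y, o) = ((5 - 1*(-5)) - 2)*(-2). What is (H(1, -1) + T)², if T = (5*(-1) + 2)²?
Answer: 4225/81 ≈ 52.161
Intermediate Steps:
H(y, o) = -16/9 (H(y, o) = (((5 - 1*(-5)) - 2)*(-2))/9 = (((5 + 5) - 2)*(-2))/9 = ((10 - 2)*(-2))/9 = (8*(-2))/9 = (⅑)*(-16) = -16/9)
T = 9 (T = (-5 + 2)² = (-3)² = 9)
(H(1, -1) + T)² = (-16/9 + 9)² = (65/9)² = 4225/81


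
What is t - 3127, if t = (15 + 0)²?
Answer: -2902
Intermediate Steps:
t = 225 (t = 15² = 225)
t - 3127 = 225 - 3127 = -2902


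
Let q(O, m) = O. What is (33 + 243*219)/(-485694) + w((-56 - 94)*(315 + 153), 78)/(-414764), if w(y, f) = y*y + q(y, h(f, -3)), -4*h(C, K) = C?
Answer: -99729477092675/8393682759 ≈ -11882.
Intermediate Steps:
h(C, K) = -C/4
w(y, f) = y + y² (w(y, f) = y*y + y = y² + y = y + y²)
(33 + 243*219)/(-485694) + w((-56 - 94)*(315 + 153), 78)/(-414764) = (33 + 243*219)/(-485694) + (((-56 - 94)*(315 + 153))*(1 + (-56 - 94)*(315 + 153)))/(-414764) = (33 + 53217)*(-1/485694) + ((-150*468)*(1 - 150*468))*(-1/414764) = 53250*(-1/485694) - 70200*(1 - 70200)*(-1/414764) = -8875/80949 - 70200*(-70199)*(-1/414764) = -8875/80949 + 4927969800*(-1/414764) = -8875/80949 - 1231992450/103691 = -99729477092675/8393682759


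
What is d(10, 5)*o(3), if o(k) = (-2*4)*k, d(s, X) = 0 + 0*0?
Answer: 0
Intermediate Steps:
d(s, X) = 0 (d(s, X) = 0 + 0 = 0)
o(k) = -8*k
d(10, 5)*o(3) = 0*(-8*3) = 0*(-24) = 0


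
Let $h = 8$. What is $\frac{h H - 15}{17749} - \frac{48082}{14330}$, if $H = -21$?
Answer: $- \frac{428014904}{127171585} \approx -3.3657$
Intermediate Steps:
$\frac{h H - 15}{17749} - \frac{48082}{14330} = \frac{8 \left(-21\right) - 15}{17749} - \frac{48082}{14330} = \left(-168 - 15\right) \frac{1}{17749} - \frac{24041}{7165} = \left(-183\right) \frac{1}{17749} - \frac{24041}{7165} = - \frac{183}{17749} - \frac{24041}{7165} = - \frac{428014904}{127171585}$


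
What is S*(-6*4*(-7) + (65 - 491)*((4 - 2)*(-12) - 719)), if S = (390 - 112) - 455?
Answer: -56053422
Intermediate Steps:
S = -177 (S = 278 - 455 = -177)
S*(-6*4*(-7) + (65 - 491)*((4 - 2)*(-12) - 719)) = -177*(-6*4*(-7) + (65 - 491)*((4 - 2)*(-12) - 719)) = -177*(-24*(-7) - 426*(2*(-12) - 719)) = -177*(168 - 426*(-24 - 719)) = -177*(168 - 426*(-743)) = -177*(168 + 316518) = -177*316686 = -56053422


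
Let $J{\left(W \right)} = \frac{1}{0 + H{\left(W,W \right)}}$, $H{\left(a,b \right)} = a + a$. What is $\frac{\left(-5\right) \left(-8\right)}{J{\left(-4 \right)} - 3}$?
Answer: $- \frac{64}{5} \approx -12.8$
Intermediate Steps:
$H{\left(a,b \right)} = 2 a$
$J{\left(W \right)} = \frac{1}{2 W}$ ($J{\left(W \right)} = \frac{1}{0 + 2 W} = \frac{1}{2 W}$)
$\frac{\left(-5\right) \left(-8\right)}{J{\left(-4 \right)} - 3} = \frac{\left(-5\right) \left(-8\right)}{\frac{1}{2 \left(-4\right)} - 3} = \frac{40}{\frac{1}{2} \left(- \frac{1}{4}\right) - 3} = \frac{40}{- \frac{1}{8} - 3} = \frac{40}{- \frac{25}{8}} = 40 \left(- \frac{8}{25}\right) = - \frac{64}{5}$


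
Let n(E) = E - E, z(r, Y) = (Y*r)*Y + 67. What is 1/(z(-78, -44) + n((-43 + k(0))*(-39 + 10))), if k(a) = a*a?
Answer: -1/150941 ≈ -6.6251e-6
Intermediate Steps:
z(r, Y) = 67 + r*Y² (z(r, Y) = r*Y² + 67 = 67 + r*Y²)
k(a) = a²
n(E) = 0
1/(z(-78, -44) + n((-43 + k(0))*(-39 + 10))) = 1/((67 - 78*(-44)²) + 0) = 1/((67 - 78*1936) + 0) = 1/((67 - 151008) + 0) = 1/(-150941 + 0) = 1/(-150941) = -1/150941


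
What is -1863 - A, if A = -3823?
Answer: 1960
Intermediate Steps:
-1863 - A = -1863 - 1*(-3823) = -1863 + 3823 = 1960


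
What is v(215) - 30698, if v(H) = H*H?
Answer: 15527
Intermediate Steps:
v(H) = H²
v(215) - 30698 = 215² - 30698 = 46225 - 30698 = 15527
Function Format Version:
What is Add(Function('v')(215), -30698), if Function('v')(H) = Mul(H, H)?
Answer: 15527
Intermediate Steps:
Function('v')(H) = Pow(H, 2)
Add(Function('v')(215), -30698) = Add(Pow(215, 2), -30698) = Add(46225, -30698) = 15527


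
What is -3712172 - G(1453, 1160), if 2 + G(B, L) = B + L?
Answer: -3714783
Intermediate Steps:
G(B, L) = -2 + B + L (G(B, L) = -2 + (B + L) = -2 + B + L)
-3712172 - G(1453, 1160) = -3712172 - (-2 + 1453 + 1160) = -3712172 - 1*2611 = -3712172 - 2611 = -3714783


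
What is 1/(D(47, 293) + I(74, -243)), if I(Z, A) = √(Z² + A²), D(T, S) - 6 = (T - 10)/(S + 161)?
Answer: -1253494/13292011779 + 1030580*√2581/13292011779 ≈ 0.0038447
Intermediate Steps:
D(T, S) = 6 + (-10 + T)/(161 + S) (D(T, S) = 6 + (T - 10)/(S + 161) = 6 + (-10 + T)/(161 + S))
I(Z, A) = √(A² + Z²)
1/(D(47, 293) + I(74, -243)) = 1/((956 + 47 + 6*293)/(161 + 293) + √((-243)² + 74²)) = 1/((956 + 47 + 1758)/454 + √(59049 + 5476)) = 1/((1/454)*2761 + √64525) = 1/(2761/454 + 5*√2581)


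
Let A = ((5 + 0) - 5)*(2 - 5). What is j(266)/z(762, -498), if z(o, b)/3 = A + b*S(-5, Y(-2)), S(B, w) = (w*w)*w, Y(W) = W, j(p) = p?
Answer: 133/5976 ≈ 0.022256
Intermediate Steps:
S(B, w) = w**3 (S(B, w) = w**2*w = w**3)
A = 0 (A = (5 - 5)*(-3) = 0*(-3) = 0)
z(o, b) = -24*b (z(o, b) = 3*(0 + b*(-2)**3) = 3*(0 + b*(-8)) = 3*(0 - 8*b) = 3*(-8*b) = -24*b)
j(266)/z(762, -498) = 266/((-24*(-498))) = 266/11952 = 266*(1/11952) = 133/5976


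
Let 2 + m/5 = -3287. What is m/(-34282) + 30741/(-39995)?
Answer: -396145187/1371108590 ≈ -0.28892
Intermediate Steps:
m = -16445 (m = -10 + 5*(-3287) = -10 - 16435 = -16445)
m/(-34282) + 30741/(-39995) = -16445/(-34282) + 30741/(-39995) = -16445*(-1/34282) + 30741*(-1/39995) = 16445/34282 - 30741/39995 = -396145187/1371108590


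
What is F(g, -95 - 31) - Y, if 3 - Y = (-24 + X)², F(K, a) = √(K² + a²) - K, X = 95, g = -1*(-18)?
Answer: 5020 + 90*√2 ≈ 5147.3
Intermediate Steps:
g = 18
Y = -5038 (Y = 3 - (-24 + 95)² = 3 - 1*71² = 3 - 1*5041 = 3 - 5041 = -5038)
F(g, -95 - 31) - Y = (√(18² + (-95 - 31)²) - 1*18) - 1*(-5038) = (√(324 + (-126)²) - 18) + 5038 = (√(324 + 15876) - 18) + 5038 = (√16200 - 18) + 5038 = (90*√2 - 18) + 5038 = (-18 + 90*√2) + 5038 = 5020 + 90*√2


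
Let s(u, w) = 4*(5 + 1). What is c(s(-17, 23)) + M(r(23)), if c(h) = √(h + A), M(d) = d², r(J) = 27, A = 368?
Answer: 729 + 14*√2 ≈ 748.80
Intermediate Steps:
s(u, w) = 24 (s(u, w) = 4*6 = 24)
c(h) = √(368 + h) (c(h) = √(h + 368) = √(368 + h))
c(s(-17, 23)) + M(r(23)) = √(368 + 24) + 27² = √392 + 729 = 14*√2 + 729 = 729 + 14*√2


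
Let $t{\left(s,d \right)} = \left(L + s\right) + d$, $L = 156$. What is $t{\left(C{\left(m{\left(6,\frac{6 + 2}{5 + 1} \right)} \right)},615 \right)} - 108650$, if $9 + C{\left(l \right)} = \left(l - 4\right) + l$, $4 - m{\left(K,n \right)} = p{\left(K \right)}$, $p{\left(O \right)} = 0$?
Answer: $-107884$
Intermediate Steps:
$m{\left(K,n \right)} = 4$ ($m{\left(K,n \right)} = 4 - 0 = 4 + 0 = 4$)
$C{\left(l \right)} = -13 + 2 l$ ($C{\left(l \right)} = -9 + \left(\left(l - 4\right) + l\right) = -9 + \left(\left(-4 + l\right) + l\right) = -9 + \left(-4 + 2 l\right) = -13 + 2 l$)
$t{\left(s,d \right)} = 156 + d + s$ ($t{\left(s,d \right)} = \left(156 + s\right) + d = 156 + d + s$)
$t{\left(C{\left(m{\left(6,\frac{6 + 2}{5 + 1} \right)} \right)},615 \right)} - 108650 = \left(156 + 615 + \left(-13 + 2 \cdot 4\right)\right) - 108650 = \left(156 + 615 + \left(-13 + 8\right)\right) - 108650 = \left(156 + 615 - 5\right) - 108650 = 766 - 108650 = -107884$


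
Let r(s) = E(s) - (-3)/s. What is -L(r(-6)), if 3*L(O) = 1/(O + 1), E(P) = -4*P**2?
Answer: 2/861 ≈ 0.0023229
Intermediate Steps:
r(s) = -4*s**2 + 3/s (r(s) = -4*s**2 - (-3)/s = -4*s**2 + 3/s)
L(O) = 1/(3*(1 + O)) (L(O) = 1/(3*(O + 1)) = 1/(3*(1 + O)))
-L(r(-6)) = -1/(3*(1 + (3 - 4*(-6)**3)/(-6))) = -1/(3*(1 - (3 - 4*(-216))/6)) = -1/(3*(1 - (3 + 864)/6)) = -1/(3*(1 - 1/6*867)) = -1/(3*(1 - 289/2)) = -1/(3*(-287/2)) = -(-2)/(3*287) = -1*(-2/861) = 2/861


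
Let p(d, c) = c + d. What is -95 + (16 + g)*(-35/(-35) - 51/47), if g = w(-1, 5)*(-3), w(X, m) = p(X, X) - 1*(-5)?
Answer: -4493/47 ≈ -95.596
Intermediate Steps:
w(X, m) = 5 + 2*X (w(X, m) = (X + X) - 1*(-5) = 2*X + 5 = 5 + 2*X)
g = -9 (g = (5 + 2*(-1))*(-3) = (5 - 2)*(-3) = 3*(-3) = -9)
-95 + (16 + g)*(-35/(-35) - 51/47) = -95 + (16 - 9)*(-35/(-35) - 51/47) = -95 + 7*(-35*(-1/35) - 51*1/47) = -95 + 7*(1 - 51/47) = -95 + 7*(-4/47) = -95 - 28/47 = -4493/47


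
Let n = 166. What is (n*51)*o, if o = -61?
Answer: -516426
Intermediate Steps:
(n*51)*o = (166*51)*(-61) = 8466*(-61) = -516426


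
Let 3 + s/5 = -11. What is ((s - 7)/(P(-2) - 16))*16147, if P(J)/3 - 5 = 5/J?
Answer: 2486638/17 ≈ 1.4627e+5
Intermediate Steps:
P(J) = 15 + 15/J (P(J) = 15 + 3*(5/J) = 15 + 15/J)
s = -70 (s = -15 + 5*(-11) = -15 - 55 = -70)
((s - 7)/(P(-2) - 16))*16147 = ((-70 - 7)/((15 + 15/(-2)) - 16))*16147 = -77/((15 + 15*(-½)) - 16)*16147 = -77/((15 - 15/2) - 16)*16147 = -77/(15/2 - 16)*16147 = -77/(-17/2)*16147 = -77*(-2/17)*16147 = (154/17)*16147 = 2486638/17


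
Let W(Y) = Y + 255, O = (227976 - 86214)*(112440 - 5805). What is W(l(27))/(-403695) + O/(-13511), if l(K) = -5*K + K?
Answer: -2034190964083589/1818107715 ≈ -1.1189e+6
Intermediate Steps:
O = 15116790870 (O = 141762*106635 = 15116790870)
l(K) = -4*K
W(Y) = 255 + Y
W(l(27))/(-403695) + O/(-13511) = (255 - 4*27)/(-403695) + 15116790870/(-13511) = (255 - 108)*(-1/403695) + 15116790870*(-1/13511) = 147*(-1/403695) - 15116790870/13511 = -49/134565 - 15116790870/13511 = -2034190964083589/1818107715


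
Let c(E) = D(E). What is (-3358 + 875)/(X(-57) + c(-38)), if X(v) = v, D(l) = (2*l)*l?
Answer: -2483/2831 ≈ -0.87708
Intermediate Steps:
D(l) = 2*l²
c(E) = 2*E²
(-3358 + 875)/(X(-57) + c(-38)) = (-3358 + 875)/(-57 + 2*(-38)²) = -2483/(-57 + 2*1444) = -2483/(-57 + 2888) = -2483/2831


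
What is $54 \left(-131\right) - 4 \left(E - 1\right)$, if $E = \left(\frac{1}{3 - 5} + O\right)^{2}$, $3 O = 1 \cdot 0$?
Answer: $-7071$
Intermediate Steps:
$O = 0$ ($O = \frac{1 \cdot 0}{3} = \frac{1}{3} \cdot 0 = 0$)
$E = \frac{1}{4}$ ($E = \left(\frac{1}{3 - 5} + 0\right)^{2} = \left(\frac{1}{-2} + 0\right)^{2} = \left(- \frac{1}{2} + 0\right)^{2} = \left(- \frac{1}{2}\right)^{2} = \frac{1}{4} \approx 0.25$)
$54 \left(-131\right) - 4 \left(E - 1\right) = 54 \left(-131\right) - 4 \left(\frac{1}{4} - 1\right) = -7074 - -3 = -7074 + 3 = -7071$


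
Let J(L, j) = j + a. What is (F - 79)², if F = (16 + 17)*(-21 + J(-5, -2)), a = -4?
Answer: 940900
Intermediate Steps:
J(L, j) = -4 + j (J(L, j) = j - 4 = -4 + j)
F = -891 (F = (16 + 17)*(-21 + (-4 - 2)) = 33*(-21 - 6) = 33*(-27) = -891)
(F - 79)² = (-891 - 79)² = (-970)² = 940900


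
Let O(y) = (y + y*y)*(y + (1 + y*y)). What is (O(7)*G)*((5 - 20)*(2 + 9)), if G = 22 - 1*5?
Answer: -8953560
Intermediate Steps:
G = 17 (G = 22 - 5 = 17)
O(y) = (y + y²)*(1 + y + y²) (O(y) = (y + y²)*(y + (1 + y²)) = (y + y²)*(1 + y + y²))
(O(7)*G)*((5 - 20)*(2 + 9)) = ((7*(1 + 7³ + 2*7 + 2*7²))*17)*((5 - 20)*(2 + 9)) = ((7*(1 + 343 + 14 + 2*49))*17)*(-15*11) = ((7*(1 + 343 + 14 + 98))*17)*(-165) = ((7*456)*17)*(-165) = (3192*17)*(-165) = 54264*(-165) = -8953560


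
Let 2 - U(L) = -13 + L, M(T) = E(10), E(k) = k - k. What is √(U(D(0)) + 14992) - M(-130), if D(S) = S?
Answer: √15007 ≈ 122.50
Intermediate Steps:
E(k) = 0
M(T) = 0
U(L) = 15 - L (U(L) = 2 - (-13 + L) = 2 + (13 - L) = 15 - L)
√(U(D(0)) + 14992) - M(-130) = √((15 - 1*0) + 14992) - 1*0 = √((15 + 0) + 14992) + 0 = √(15 + 14992) + 0 = √15007 + 0 = √15007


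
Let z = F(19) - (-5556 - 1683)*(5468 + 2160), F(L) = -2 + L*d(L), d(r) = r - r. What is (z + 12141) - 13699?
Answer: 55217532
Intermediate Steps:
d(r) = 0
F(L) = -2 (F(L) = -2 + L*0 = -2 + 0 = -2)
z = 55219090 (z = -2 - (-5556 - 1683)*(5468 + 2160) = -2 - (-7239)*7628 = -2 - 1*(-55219092) = -2 + 55219092 = 55219090)
(z + 12141) - 13699 = (55219090 + 12141) - 13699 = 55231231 - 13699 = 55217532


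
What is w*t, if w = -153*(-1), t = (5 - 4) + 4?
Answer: 765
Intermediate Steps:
t = 5 (t = 1 + 4 = 5)
w = 153
w*t = 153*5 = 765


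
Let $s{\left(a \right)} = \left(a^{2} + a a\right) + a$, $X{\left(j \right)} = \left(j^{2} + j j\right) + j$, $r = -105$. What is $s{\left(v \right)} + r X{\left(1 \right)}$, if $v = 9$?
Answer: $-144$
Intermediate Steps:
$X{\left(j \right)} = j + 2 j^{2}$ ($X{\left(j \right)} = \left(j^{2} + j^{2}\right) + j = 2 j^{2} + j = j + 2 j^{2}$)
$s{\left(a \right)} = a + 2 a^{2}$ ($s{\left(a \right)} = \left(a^{2} + a^{2}\right) + a = 2 a^{2} + a = a + 2 a^{2}$)
$s{\left(v \right)} + r X{\left(1 \right)} = 9 \left(1 + 2 \cdot 9\right) - 105 \cdot 1 \left(1 + 2 \cdot 1\right) = 9 \left(1 + 18\right) - 105 \cdot 1 \left(1 + 2\right) = 9 \cdot 19 - 105 \cdot 1 \cdot 3 = 171 - 315 = -144$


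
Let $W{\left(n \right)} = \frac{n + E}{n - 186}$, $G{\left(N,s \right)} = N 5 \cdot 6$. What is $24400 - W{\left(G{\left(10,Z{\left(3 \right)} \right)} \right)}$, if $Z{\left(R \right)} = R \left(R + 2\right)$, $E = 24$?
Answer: $\frac{463546}{19} \approx 24397.0$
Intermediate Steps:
$Z{\left(R \right)} = R \left(2 + R\right)$
$G{\left(N,s \right)} = 30 N$ ($G{\left(N,s \right)} = 5 N 6 = 30 N$)
$W{\left(n \right)} = \frac{24 + n}{-186 + n}$ ($W{\left(n \right)} = \frac{n + 24}{n - 186} = \frac{24 + n}{-186 + n}$)
$24400 - W{\left(G{\left(10,Z{\left(3 \right)} \right)} \right)} = 24400 - \frac{24 + 30 \cdot 10}{-186 + 30 \cdot 10} = 24400 - \frac{24 + 300}{-186 + 300} = 24400 - \frac{1}{114} \cdot 324 = 24400 - \frac{54}{19} = \frac{463546}{19}$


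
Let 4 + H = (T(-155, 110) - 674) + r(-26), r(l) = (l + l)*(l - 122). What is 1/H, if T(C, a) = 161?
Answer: 1/7179 ≈ 0.00013930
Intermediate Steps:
r(l) = 2*l*(-122 + l) (r(l) = (2*l)*(-122 + l) = 2*l*(-122 + l))
H = 7179 (H = -4 + ((161 - 674) + 2*(-26)*(-122 - 26)) = -4 + (-513 + 2*(-26)*(-148)) = -4 + (-513 + 7696) = -4 + 7183 = 7179)
1/H = 1/7179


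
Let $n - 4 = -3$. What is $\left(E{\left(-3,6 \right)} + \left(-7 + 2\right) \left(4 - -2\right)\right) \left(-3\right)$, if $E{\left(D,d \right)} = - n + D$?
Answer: $102$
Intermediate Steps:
$n = 1$ ($n = 4 - 3 = 1$)
$E{\left(D,d \right)} = -1 + D$ ($E{\left(D,d \right)} = \left(-1\right) 1 + D = -1 + D$)
$\left(E{\left(-3,6 \right)} + \left(-7 + 2\right) \left(4 - -2\right)\right) \left(-3\right) = \left(\left(-1 - 3\right) + \left(-7 + 2\right) \left(4 - -2\right)\right) \left(-3\right) = \left(-4 - 5 \left(4 + \left(-1 + 3\right)\right)\right) \left(-3\right) = \left(-4 - 5 \left(4 + 2\right)\right) \left(-3\right) = \left(-4 - 30\right) \left(-3\right) = \left(-34\right) \left(-3\right) = 102$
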